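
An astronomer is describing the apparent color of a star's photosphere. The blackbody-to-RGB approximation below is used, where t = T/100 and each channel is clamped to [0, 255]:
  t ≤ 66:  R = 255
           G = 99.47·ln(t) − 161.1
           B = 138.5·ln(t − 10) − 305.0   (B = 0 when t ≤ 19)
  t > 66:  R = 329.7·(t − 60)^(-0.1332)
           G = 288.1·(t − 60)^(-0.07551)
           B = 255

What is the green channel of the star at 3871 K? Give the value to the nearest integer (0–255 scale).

203

t = 3871/100 = 38.71; the t ≤ 66 branch applies.
G = 99.47·ln 38.71 − 161.1 = 99.47·3.6561 − 161.1 = 202.572.
Rounded: 203.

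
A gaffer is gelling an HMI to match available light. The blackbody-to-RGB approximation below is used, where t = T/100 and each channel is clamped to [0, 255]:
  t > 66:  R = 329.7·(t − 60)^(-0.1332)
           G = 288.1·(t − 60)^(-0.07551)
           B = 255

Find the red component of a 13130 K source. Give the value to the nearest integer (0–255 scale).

t = 13130/100 = 131.3; the t > 66 branch applies.
R = 329.7·(131.3 − 60)^(-0.1332) = 329.7·71.3^(-0.1332) = 329.7·0.56646 = 186.762.
Rounded: 187.

187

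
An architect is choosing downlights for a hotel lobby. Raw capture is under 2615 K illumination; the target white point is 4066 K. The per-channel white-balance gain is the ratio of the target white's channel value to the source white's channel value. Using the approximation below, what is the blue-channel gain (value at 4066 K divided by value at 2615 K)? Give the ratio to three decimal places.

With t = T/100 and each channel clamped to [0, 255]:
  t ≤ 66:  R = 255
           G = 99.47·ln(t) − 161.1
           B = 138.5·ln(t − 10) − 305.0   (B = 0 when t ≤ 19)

At 2615 K (t = 26.15):
  B = 138.5·ln(26.15 − 10) − 305.0 = 138.5·ln 16.15 − 305.0 = 138.5·2.7819 − 305.0 = 80.296.
At 4066 K (t = 40.66):
  B = 138.5·ln(40.66 − 10) − 305.0 = 138.5·ln 30.66 − 305.0 = 138.5·3.4230 − 305.0 = 169.080.
Gain = 169.080 / 80.296 = 2.1057 → 2.106.

2.106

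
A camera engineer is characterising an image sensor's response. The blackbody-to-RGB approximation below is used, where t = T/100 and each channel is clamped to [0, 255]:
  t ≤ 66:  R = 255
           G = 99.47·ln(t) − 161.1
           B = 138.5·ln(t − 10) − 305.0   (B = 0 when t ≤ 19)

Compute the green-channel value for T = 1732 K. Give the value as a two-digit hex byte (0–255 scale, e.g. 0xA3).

0x7B

t = 1732/100 = 17.32; the t ≤ 66 branch applies.
G = 99.47·ln 17.32 − 161.1 = 99.47·2.8519 − 161.1 = 122.575.
Rounded: 123; in hex, 0x7B.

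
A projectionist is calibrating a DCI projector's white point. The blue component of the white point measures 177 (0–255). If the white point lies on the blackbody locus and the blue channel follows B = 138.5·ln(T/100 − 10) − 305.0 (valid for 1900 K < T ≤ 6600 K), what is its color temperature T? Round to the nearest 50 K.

ln(t − 10) = (177 + 305.0) / 138.5 = 3.4801.
t − 10 = e^3.4801 = 32.464, so t = 42.464.
T = 100·t = 4246 K → 4250 K to the nearest 50 K.

4250 K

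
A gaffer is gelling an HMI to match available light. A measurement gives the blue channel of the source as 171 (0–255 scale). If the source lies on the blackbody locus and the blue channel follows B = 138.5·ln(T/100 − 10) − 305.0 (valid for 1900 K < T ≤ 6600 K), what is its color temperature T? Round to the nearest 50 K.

ln(t − 10) = (171 + 305.0) / 138.5 = 3.4368.
t − 10 = e^3.4368 = 31.088, so t = 41.088.
T = 100·t = 4109 K → 4100 K to the nearest 50 K.

4100 K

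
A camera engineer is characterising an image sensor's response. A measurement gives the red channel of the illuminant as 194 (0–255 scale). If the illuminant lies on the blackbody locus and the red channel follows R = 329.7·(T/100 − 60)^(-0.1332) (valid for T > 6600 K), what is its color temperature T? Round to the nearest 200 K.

(t − 60)^(-0.1332) = 194/329.7 = 0.58841.
t − 60 = 0.58841^(1/-0.1332) = 0.58841^(-7.508) = 53.593, so t = 113.593.
T = 100·t = 11359 K → 11400 K to the nearest 200 K.

11400 K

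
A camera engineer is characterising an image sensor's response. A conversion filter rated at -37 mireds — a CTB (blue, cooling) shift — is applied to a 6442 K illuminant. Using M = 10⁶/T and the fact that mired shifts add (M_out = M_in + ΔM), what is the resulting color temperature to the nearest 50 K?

M_in = 10⁶/6442 = 155.23 mireds.
M_out = 155.23 + (-37) = 118.23 mireds.
T_out = 10⁶/118.23 = 8458.0 K → 8450 K.

8450 K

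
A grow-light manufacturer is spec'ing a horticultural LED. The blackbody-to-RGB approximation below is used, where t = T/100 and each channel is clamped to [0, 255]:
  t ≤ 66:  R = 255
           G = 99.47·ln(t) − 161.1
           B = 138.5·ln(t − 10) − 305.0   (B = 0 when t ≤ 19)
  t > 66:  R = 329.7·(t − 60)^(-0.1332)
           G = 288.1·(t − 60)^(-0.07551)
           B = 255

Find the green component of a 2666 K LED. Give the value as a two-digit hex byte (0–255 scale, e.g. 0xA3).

t = 2666/100 = 26.66; the t ≤ 66 branch applies.
G = 99.47·ln 26.66 − 161.1 = 99.47·3.2832 − 161.1 = 165.476.
Rounded: 165; in hex, 0xA5.

0xA5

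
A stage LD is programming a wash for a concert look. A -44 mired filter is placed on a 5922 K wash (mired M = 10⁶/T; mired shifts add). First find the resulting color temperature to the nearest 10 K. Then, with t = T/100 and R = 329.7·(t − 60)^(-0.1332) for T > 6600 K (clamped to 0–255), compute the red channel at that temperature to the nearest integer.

M_in = 10⁶/5922 = 168.86; M_out = 168.86 + (-44) = 124.86.
T_out = 10⁶/124.86 = 8008.9 K → 8010 K; t = 80.1.
R = 329.7·(80.1 − 60)^(-0.1332) = 329.7·20.1^(-0.1332) = 329.7·0.67052 = 221.072.
Rounded: 221.

221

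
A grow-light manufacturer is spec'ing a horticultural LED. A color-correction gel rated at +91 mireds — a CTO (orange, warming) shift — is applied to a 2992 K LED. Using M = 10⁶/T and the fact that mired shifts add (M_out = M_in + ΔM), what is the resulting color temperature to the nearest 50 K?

2350 K

M_in = 10⁶/2992 = 334.22 mireds.
M_out = 334.22 + (+91) = 425.22 mireds.
T_out = 10⁶/425.22 = 2351.7 K → 2350 K.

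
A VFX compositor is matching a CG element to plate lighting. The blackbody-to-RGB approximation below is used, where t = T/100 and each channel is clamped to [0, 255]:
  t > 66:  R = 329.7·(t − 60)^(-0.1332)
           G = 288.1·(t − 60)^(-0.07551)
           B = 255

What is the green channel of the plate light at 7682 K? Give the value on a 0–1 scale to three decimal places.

t = 7682/100 = 76.82; the t > 66 branch applies.
G = 288.1·(76.82 − 60)^(-0.07551) = 288.1·16.82^(-0.07551) = 288.1·0.80805 = 232.799.
On a 0–1 scale: 232.799/255 = 0.9129 → 0.913.

0.913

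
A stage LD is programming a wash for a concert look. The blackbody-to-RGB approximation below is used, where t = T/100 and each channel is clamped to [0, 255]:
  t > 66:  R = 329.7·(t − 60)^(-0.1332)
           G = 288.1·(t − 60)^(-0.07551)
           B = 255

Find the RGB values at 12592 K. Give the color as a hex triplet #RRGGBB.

#BDD2FF

t = 12592/100 = 125.92; the t > 66 branch applies.
R = 329.7·(125.92 − 60)^(-0.1332) = 329.7·65.92^(-0.1332) = 329.7·0.57241 = 188.723.
G = 288.1·(125.92 − 60)^(-0.07551) = 288.1·65.92^(-0.07551) = 288.1·0.72886 = 209.985.
B = 255 by definition for t > 66.
Rounded: (189, 210, 255).
In hex: #BDD2FF.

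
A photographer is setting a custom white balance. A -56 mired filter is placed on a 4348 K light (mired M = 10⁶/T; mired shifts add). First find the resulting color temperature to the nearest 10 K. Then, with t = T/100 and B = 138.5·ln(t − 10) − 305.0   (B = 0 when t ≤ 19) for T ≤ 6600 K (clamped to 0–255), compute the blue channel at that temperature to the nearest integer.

M_in = 10⁶/4348 = 229.99; M_out = 229.99 + (-56) = 173.99.
T_out = 10⁶/173.99 = 5747.4 K → 5750 K; t = 57.5.
B = 138.5·ln(57.5 − 10) − 305.0 = 138.5·ln 47.5 − 305.0 = 138.5·3.8607 − 305.0 = 229.711.
Rounded: 230.

230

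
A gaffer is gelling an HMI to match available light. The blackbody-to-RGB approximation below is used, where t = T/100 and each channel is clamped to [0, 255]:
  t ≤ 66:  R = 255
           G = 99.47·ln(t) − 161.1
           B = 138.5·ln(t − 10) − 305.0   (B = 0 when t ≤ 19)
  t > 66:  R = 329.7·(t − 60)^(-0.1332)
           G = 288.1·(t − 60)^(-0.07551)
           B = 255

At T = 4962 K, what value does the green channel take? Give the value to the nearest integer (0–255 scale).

227

t = 4962/100 = 49.62; the t ≤ 66 branch applies.
G = 99.47·ln 49.62 − 161.1 = 99.47·3.9044 − 161.1 = 227.270.
Rounded: 227.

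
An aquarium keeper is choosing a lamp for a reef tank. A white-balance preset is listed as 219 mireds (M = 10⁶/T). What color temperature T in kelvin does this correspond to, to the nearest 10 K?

T = 10⁶ / 219 = 4566.21 K → 4570 K.

4570 K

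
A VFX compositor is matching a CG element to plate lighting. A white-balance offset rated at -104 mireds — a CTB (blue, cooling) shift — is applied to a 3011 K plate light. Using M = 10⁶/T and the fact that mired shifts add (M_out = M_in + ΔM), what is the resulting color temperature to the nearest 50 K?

4400 K

M_in = 10⁶/3011 = 332.12 mireds.
M_out = 332.12 + (-104) = 228.12 mireds.
T_out = 10⁶/228.12 = 4383.7 K → 4400 K.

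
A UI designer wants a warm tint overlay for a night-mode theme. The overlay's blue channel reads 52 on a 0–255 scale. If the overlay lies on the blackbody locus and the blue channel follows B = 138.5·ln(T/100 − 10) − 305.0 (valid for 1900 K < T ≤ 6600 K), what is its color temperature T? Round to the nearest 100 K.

ln(t − 10) = (52 + 305.0) / 138.5 = 2.5776.
t − 10 = e^2.5776 = 13.166, so t = 23.166.
T = 100·t = 2317 K → 2300 K to the nearest 100 K.

2300 K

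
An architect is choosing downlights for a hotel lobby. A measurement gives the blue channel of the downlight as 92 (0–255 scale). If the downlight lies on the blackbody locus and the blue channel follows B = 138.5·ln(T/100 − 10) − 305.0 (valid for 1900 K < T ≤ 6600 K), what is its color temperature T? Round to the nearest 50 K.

2750 K

ln(t − 10) = (92 + 305.0) / 138.5 = 2.8664.
t − 10 = e^2.8664 = 17.574, so t = 27.574.
T = 100·t = 2757 K → 2750 K to the nearest 50 K.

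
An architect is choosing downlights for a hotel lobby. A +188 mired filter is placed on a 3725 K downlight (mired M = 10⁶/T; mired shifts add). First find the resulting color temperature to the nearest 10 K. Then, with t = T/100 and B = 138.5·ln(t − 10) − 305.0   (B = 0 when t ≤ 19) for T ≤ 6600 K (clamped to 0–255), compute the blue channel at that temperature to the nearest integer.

M_in = 10⁶/3725 = 268.46; M_out = 268.46 + (+188) = 456.46.
T_out = 10⁶/456.46 = 2190.8 K → 2190 K; t = 21.9.
B = 138.5·ln(21.9 − 10) − 305.0 = 138.5·ln 11.9 − 305.0 = 138.5·2.4765 − 305.0 = 38.001.
Rounded: 38.

38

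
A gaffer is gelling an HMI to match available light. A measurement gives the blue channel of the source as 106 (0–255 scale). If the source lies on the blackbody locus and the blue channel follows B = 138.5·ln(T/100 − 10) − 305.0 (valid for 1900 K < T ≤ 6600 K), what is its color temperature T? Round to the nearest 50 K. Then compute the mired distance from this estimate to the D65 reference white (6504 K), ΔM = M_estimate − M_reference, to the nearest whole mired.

ln(t − 10) = (106 + 305.0) / 138.5 = 2.9675.
t − 10 = e^2.9675 = 19.443, so t = 29.443.
T = 100·t = 2944 K → 2950 K to the nearest 50 K.
M_estimate = 10⁶/2950 = 338.98; M_reference = 10⁶/6504 = 153.75.
ΔM = 338.98 − 153.75 = 185.23 → +185 mireds.

+185 mireds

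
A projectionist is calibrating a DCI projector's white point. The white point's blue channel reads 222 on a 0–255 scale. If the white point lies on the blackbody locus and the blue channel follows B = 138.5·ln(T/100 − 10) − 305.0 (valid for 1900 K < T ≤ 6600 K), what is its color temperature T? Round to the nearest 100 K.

ln(t − 10) = (222 + 305.0) / 138.5 = 3.8051.
t − 10 = e^3.8051 = 44.928, so t = 54.928.
T = 100·t = 5493 K → 5500 K to the nearest 100 K.

5500 K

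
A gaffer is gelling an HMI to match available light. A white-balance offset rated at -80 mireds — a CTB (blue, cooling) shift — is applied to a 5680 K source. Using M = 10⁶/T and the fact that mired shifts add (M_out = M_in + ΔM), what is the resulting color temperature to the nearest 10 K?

M_in = 10⁶/5680 = 176.06 mireds.
M_out = 176.06 + (-80) = 96.06 mireds.
T_out = 10⁶/96.06 = 10410.6 K → 10410 K.

10410 K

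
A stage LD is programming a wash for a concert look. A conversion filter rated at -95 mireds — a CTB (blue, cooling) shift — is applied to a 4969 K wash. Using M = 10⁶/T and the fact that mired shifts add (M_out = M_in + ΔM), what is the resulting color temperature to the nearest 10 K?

9410 K

M_in = 10⁶/4969 = 201.25 mireds.
M_out = 201.25 + (-95) = 106.25 mireds.
T_out = 10⁶/106.25 = 9412.0 K → 9410 K.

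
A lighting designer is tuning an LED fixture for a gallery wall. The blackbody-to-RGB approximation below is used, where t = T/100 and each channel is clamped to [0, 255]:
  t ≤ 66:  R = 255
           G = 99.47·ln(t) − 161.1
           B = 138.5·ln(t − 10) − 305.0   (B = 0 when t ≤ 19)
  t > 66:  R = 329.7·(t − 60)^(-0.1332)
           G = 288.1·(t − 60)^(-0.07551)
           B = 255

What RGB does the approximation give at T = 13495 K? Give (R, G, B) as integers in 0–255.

(186, 208, 255)

t = 13495/100 = 134.95; the t > 66 branch applies.
R = 329.7·(134.95 − 60)^(-0.1332) = 329.7·74.95^(-0.1332) = 329.7·0.56270 = 185.524.
G = 288.1·(134.95 − 60)^(-0.07551) = 288.1·74.95^(-0.07551) = 288.1·0.72183 = 207.960.
B = 255 by definition for t > 66.
Rounded: (186, 208, 255).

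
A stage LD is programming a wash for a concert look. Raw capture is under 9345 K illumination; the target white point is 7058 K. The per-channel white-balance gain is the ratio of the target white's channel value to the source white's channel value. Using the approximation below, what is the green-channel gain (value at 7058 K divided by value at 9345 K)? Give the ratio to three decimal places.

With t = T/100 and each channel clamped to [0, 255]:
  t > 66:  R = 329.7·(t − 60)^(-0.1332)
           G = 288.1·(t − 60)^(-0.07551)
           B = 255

At 9345 K (t = 93.45):
  G = 288.1·(93.45 − 60)^(-0.07551) = 288.1·33.45^(-0.07551) = 288.1·0.76717 = 221.022.
At 7058 K (t = 70.58):
  G = 288.1·(70.58 − 60)^(-0.07551) = 288.1·10.58^(-0.07551) = 288.1·0.83684 = 241.093.
Gain = 241.093 / 221.022 = 1.0908 → 1.091.

1.091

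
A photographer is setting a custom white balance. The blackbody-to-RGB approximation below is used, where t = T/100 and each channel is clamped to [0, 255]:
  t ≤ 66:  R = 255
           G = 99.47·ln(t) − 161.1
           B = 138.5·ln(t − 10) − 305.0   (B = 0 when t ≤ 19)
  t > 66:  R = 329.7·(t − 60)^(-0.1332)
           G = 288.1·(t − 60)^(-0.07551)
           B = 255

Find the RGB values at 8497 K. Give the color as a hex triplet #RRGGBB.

#D7E2FF

t = 8497/100 = 84.97; the t > 66 branch applies.
R = 329.7·(84.97 − 60)^(-0.1332) = 329.7·24.97^(-0.1332) = 329.7·0.65142 = 214.775.
G = 288.1·(84.97 − 60)^(-0.07551) = 288.1·24.97^(-0.07551) = 288.1·0.78430 = 225.956.
B = 255 by definition for t > 66.
Rounded: (215, 226, 255).
In hex: #D7E2FF.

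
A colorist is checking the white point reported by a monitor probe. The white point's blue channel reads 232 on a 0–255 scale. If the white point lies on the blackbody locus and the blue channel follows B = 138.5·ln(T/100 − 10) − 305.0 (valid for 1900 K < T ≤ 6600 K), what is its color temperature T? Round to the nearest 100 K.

5800 K

ln(t − 10) = (232 + 305.0) / 138.5 = 3.8773.
t − 10 = e^3.8773 = 48.292, so t = 58.292.
T = 100·t = 5829 K → 5800 K to the nearest 100 K.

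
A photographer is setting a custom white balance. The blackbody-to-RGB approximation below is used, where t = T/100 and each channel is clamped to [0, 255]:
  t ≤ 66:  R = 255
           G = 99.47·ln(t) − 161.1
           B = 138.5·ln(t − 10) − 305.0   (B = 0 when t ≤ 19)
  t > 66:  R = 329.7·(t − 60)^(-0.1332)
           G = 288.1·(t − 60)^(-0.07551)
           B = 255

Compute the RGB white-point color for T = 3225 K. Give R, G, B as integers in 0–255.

t = 3225/100 = 32.25; the t ≤ 66 branch applies.
R = 255 by definition for t ≤ 66.
G = 99.47·ln 32.25 − 161.1 = 99.47·3.4735 − 161.1 = 184.411.
B = 138.5·ln(32.25 − 10) − 305.0 = 138.5·ln 22.25 − 305.0 = 138.5·3.1023 − 305.0 = 124.674.
Rounded: (255, 184, 125).

R=255, G=184, B=125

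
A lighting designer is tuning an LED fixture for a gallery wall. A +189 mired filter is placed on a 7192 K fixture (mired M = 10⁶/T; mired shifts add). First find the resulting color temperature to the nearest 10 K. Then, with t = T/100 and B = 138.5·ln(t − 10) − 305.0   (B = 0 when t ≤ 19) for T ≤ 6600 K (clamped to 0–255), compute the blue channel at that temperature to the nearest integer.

M_in = 10⁶/7192 = 139.04; M_out = 139.04 + (+189) = 328.04.
T_out = 10⁶/328.04 = 3048.4 K → 3050 K; t = 30.5.
B = 138.5·ln(30.5 − 10) − 305.0 = 138.5·ln 20.5 − 305.0 = 138.5·3.0204 − 305.0 = 113.329.
Rounded: 113.

113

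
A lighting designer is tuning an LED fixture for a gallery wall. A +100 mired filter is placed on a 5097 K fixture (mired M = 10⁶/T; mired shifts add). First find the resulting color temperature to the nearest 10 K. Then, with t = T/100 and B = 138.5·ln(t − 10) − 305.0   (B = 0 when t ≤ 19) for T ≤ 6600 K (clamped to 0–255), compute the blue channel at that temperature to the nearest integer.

134

M_in = 10⁶/5097 = 196.19; M_out = 196.19 + (+100) = 296.19.
T_out = 10⁶/296.19 = 3376.2 K → 3380 K; t = 33.8.
B = 138.5·ln(33.8 − 10) − 305.0 = 138.5·ln 23.8 − 305.0 = 138.5·3.1697 − 305.0 = 134.001.
Rounded: 134.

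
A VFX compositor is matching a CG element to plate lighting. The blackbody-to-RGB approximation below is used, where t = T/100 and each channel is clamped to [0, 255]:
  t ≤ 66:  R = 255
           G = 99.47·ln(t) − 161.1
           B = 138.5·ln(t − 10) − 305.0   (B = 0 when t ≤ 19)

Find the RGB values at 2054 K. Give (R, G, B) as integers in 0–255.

(255, 140, 21)

t = 2054/100 = 20.54; the t ≤ 66 branch applies.
R = 255 by definition for t ≤ 66.
G = 99.47·ln 20.54 − 161.1 = 99.47·3.0224 − 161.1 = 139.536.
B = 138.5·ln(20.54 − 10) − 305.0 = 138.5·ln 10.54 − 305.0 = 138.5·2.3552 − 305.0 = 21.192.
Rounded: (255, 140, 21).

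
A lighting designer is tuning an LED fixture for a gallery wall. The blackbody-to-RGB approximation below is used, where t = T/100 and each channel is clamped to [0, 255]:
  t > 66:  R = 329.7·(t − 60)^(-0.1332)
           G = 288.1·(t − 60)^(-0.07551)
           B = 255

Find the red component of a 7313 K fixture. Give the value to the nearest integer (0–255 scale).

234

t = 7313/100 = 73.13; the t > 66 branch applies.
R = 329.7·(73.13 − 60)^(-0.1332) = 329.7·13.13^(-0.1332) = 329.7·0.70965 = 233.973.
Rounded: 234.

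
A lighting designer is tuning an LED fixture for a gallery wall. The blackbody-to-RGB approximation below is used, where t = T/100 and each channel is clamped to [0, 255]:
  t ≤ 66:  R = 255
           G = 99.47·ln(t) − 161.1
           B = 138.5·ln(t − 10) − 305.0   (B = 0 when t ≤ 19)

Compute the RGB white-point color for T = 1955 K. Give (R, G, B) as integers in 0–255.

(255, 135, 8)

t = 1955/100 = 19.55; the t ≤ 66 branch applies.
R = 255 by definition for t ≤ 66.
G = 99.47·ln 19.55 − 161.1 = 99.47·2.9730 − 161.1 = 134.622.
B = 138.5·ln(19.55 − 10) − 305.0 = 138.5·ln 9.55 − 305.0 = 138.5·2.2565 − 305.0 = 7.531.
Rounded: (255, 135, 8).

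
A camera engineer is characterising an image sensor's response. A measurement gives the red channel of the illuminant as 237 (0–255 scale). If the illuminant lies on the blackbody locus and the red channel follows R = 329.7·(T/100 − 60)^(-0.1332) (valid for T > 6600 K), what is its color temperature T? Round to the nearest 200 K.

(t − 60)^(-0.1332) = 237/329.7 = 0.71884.
t − 60 = 0.71884^(1/-0.1332) = 0.71884^(-7.508) = 11.922, so t = 71.922.
T = 100·t = 7192 K → 7200 K to the nearest 200 K.

7200 K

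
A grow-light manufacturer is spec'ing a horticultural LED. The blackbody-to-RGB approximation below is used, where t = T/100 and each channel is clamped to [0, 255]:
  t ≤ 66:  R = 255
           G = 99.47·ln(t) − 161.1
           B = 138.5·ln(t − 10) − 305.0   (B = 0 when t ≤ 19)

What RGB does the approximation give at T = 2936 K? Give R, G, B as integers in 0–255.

R=255, G=175, B=105

t = 2936/100 = 29.36; the t ≤ 66 branch applies.
R = 255 by definition for t ≤ 66.
G = 99.47·ln 29.36 − 161.1 = 99.47·3.3796 − 161.1 = 175.072.
B = 138.5·ln(29.36 − 10) − 305.0 = 138.5·ln 19.36 − 305.0 = 138.5·2.9632 − 305.0 = 105.404.
Rounded: (255, 175, 105).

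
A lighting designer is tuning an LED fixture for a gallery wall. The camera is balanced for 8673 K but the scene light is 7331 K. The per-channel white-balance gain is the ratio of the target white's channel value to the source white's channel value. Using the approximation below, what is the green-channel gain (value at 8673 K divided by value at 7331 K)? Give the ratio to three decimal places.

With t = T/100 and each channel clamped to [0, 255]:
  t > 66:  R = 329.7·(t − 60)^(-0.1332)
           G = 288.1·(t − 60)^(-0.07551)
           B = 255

At 7331 K (t = 73.31):
  G = 288.1·(73.31 − 60)^(-0.07551) = 288.1·13.31^(-0.07551) = 288.1·0.82246 = 236.950.
At 8673 K (t = 86.73):
  G = 288.1·(86.73 − 60)^(-0.07551) = 288.1·26.73^(-0.07551) = 288.1·0.78027 = 224.797.
Gain = 224.797 / 236.950 = 0.9487 → 0.949.

0.949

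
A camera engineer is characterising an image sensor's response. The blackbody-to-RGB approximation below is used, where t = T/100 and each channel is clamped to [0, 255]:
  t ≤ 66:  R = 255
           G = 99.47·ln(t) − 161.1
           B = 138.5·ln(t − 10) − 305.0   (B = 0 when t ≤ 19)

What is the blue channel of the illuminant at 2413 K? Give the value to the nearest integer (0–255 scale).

t = 2413/100 = 24.13; the t ≤ 66 branch applies.
B = 138.5·ln(24.13 − 10) − 305.0 = 138.5·ln 14.13 − 305.0 = 138.5·2.6483 − 305.0 = 61.790.
Rounded: 62.

62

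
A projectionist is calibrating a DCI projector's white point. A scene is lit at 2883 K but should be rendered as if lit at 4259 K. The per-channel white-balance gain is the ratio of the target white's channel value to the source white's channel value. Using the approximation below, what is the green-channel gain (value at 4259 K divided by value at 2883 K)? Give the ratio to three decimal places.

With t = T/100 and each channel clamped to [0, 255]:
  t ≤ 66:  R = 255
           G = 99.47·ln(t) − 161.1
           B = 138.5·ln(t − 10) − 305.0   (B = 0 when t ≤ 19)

At 2883 K (t = 28.83):
  G = 99.47·ln 28.83 − 161.1 = 99.47·3.3614 − 161.1 = 173.260.
At 4259 K (t = 42.59):
  G = 99.47·ln 42.59 − 161.1 = 99.47·3.7516 − 161.1 = 212.074.
Gain = 212.074 / 173.260 = 1.2240 → 1.224.

1.224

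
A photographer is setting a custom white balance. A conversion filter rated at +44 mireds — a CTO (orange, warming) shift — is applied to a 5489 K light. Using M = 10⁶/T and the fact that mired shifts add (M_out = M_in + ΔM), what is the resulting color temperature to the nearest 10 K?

4420 K

M_in = 10⁶/5489 = 182.18 mireds.
M_out = 182.18 + (+44) = 226.18 mireds.
T_out = 10⁶/226.18 = 4421.2 K → 4420 K.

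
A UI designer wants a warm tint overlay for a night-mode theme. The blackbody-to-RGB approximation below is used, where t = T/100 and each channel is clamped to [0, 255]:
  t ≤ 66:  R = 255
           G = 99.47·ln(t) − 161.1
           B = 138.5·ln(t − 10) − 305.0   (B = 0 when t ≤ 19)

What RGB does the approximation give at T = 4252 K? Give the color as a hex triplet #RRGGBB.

#FFD4B1

t = 4252/100 = 42.52; the t ≤ 66 branch applies.
R = 255 by definition for t ≤ 66.
G = 99.47·ln 42.52 − 161.1 = 99.47·3.7500 − 161.1 = 211.910.
B = 138.5·ln(42.52 − 10) − 305.0 = 138.5·ln 32.52 − 305.0 = 138.5·3.4819 − 305.0 = 177.237.
Rounded: (255, 212, 177).
In hex: #FFD4B1.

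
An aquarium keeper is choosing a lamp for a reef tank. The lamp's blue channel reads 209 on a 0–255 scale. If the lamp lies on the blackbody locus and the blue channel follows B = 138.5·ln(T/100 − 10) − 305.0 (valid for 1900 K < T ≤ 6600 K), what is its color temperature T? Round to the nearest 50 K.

ln(t − 10) = (209 + 305.0) / 138.5 = 3.7112.
t − 10 = e^3.7112 = 40.903, so t = 50.903.
T = 100·t = 5090 K → 5100 K to the nearest 50 K.

5100 K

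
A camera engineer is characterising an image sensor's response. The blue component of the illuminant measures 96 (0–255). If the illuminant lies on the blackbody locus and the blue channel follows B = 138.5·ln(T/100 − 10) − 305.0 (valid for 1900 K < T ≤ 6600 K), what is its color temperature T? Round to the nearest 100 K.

2800 K

ln(t − 10) = (96 + 305.0) / 138.5 = 2.8953.
t − 10 = e^2.8953 = 18.089, so t = 28.089.
T = 100·t = 2809 K → 2800 K to the nearest 100 K.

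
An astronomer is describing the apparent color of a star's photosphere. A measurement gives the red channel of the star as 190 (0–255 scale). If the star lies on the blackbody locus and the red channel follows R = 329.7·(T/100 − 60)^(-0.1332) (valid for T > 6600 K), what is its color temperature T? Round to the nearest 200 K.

(t − 60)^(-0.1332) = 190/329.7 = 0.57628.
t − 60 = 0.57628^(1/-0.1332) = 0.57628^(-7.508) = 62.667, so t = 122.667.
T = 100·t = 12267 K → 12200 K to the nearest 200 K.

12200 K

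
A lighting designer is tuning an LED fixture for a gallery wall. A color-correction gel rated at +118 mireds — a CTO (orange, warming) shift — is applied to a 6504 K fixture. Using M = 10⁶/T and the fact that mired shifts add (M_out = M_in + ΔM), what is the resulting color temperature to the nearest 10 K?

3680 K

M_in = 10⁶/6504 = 153.75 mireds.
M_out = 153.75 + (+118) = 271.75 mireds.
T_out = 10⁶/271.75 = 3679.8 K → 3680 K.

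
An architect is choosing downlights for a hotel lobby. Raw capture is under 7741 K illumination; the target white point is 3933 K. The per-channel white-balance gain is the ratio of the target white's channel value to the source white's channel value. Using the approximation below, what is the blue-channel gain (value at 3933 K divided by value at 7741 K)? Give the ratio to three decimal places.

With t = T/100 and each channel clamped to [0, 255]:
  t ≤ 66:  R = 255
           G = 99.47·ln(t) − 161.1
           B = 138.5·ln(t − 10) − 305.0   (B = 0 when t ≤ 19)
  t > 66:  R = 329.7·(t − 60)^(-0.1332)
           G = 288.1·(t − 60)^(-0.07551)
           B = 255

At 7741 K (t = 77.41):
  B = 255 by definition for t > 66.
At 3933 K (t = 39.33):
  B = 138.5·ln(39.33 − 10) − 305.0 = 138.5·ln 29.33 − 305.0 = 138.5·3.3786 − 305.0 = 162.938.
Gain = 162.938 / 255.000 = 0.6390 → 0.639.

0.639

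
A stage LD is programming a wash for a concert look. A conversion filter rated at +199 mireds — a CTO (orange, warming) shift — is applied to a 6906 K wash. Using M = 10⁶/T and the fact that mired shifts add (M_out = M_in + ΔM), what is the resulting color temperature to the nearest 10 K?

M_in = 10⁶/6906 = 144.80 mireds.
M_out = 144.80 + (+199) = 343.80 mireds.
T_out = 10⁶/343.80 = 2908.7 K → 2910 K.

2910 K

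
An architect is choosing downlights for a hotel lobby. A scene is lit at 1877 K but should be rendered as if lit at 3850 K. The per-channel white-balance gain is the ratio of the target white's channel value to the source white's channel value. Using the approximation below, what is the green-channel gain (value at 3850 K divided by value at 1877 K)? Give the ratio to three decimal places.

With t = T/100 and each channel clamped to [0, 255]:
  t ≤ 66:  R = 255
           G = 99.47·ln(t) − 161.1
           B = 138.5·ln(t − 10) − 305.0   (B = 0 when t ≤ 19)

At 1877 K (t = 18.77):
  G = 99.47·ln 18.77 − 161.1 = 99.47·2.9323 − 161.1 = 130.572.
At 3850 K (t = 38.5):
  G = 99.47·ln 38.5 − 161.1 = 99.47·3.6507 − 161.1 = 202.031.
Gain = 202.031 / 130.572 = 1.5473 → 1.547.

1.547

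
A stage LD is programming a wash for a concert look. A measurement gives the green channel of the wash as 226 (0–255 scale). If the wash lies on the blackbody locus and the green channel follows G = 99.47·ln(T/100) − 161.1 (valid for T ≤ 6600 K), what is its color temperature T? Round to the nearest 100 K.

4900 K

ln t = (226 + 161.1) / 99.47 = 3.8916.
t = e^3.8916 = 48.990.
T = 100·t = 4899 K → 4900 K to the nearest 100 K.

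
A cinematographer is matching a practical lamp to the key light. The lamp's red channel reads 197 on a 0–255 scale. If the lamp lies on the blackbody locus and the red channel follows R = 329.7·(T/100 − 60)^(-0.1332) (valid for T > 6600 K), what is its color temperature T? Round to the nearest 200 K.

10800 K

(t − 60)^(-0.1332) = 197/329.7 = 0.59751.
t − 60 = 0.59751^(1/-0.1332) = 0.59751^(-7.508) = 47.761, so t = 107.761.
T = 100·t = 10776 K → 10800 K to the nearest 200 K.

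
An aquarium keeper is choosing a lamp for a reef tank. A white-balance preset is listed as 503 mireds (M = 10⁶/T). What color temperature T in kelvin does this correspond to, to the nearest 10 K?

T = 10⁶ / 503 = 1988.07 K → 1990 K.

1990 K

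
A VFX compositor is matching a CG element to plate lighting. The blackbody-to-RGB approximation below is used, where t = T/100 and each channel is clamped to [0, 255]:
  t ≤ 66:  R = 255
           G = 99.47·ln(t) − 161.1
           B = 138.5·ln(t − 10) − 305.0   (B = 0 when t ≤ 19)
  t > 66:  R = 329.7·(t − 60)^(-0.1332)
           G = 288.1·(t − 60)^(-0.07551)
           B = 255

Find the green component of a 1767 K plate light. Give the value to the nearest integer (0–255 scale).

125

t = 1767/100 = 17.67; the t ≤ 66 branch applies.
G = 99.47·ln 17.67 − 161.1 = 99.47·2.8719 − 161.1 = 124.565.
Rounded: 125.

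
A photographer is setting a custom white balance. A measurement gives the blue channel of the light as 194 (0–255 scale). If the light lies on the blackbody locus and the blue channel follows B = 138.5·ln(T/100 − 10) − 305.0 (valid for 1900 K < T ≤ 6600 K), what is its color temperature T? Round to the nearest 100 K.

4700 K

ln(t − 10) = (194 + 305.0) / 138.5 = 3.6029.
t − 10 = e^3.6029 = 36.704, so t = 46.704.
T = 100·t = 4670 K → 4700 K to the nearest 100 K.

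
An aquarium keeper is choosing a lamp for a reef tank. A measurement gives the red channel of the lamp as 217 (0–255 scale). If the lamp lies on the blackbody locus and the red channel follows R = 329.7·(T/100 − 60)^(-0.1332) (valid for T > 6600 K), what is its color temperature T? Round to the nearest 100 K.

(t − 60)^(-0.1332) = 217/329.7 = 0.65817.
t − 60 = 0.65817^(1/-0.1332) = 0.65817^(-7.508) = 23.110, so t = 83.110.
T = 100·t = 8311 K → 8300 K to the nearest 100 K.

8300 K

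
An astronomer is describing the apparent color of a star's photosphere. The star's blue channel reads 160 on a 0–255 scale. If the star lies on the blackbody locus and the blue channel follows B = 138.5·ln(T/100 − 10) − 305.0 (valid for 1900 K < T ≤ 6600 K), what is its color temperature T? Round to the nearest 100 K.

3900 K

ln(t − 10) = (160 + 305.0) / 138.5 = 3.3574.
t − 10 = e^3.3574 = 28.714, so t = 38.714.
T = 100·t = 3871 K → 3900 K to the nearest 100 K.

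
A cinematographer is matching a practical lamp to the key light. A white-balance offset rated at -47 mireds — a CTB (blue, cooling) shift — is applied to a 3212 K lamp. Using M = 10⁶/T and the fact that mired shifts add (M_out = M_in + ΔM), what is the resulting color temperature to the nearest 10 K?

M_in = 10⁶/3212 = 311.33 mireds.
M_out = 311.33 + (-47) = 264.33 mireds.
T_out = 10⁶/264.33 = 3783.1 K → 3780 K.

3780 K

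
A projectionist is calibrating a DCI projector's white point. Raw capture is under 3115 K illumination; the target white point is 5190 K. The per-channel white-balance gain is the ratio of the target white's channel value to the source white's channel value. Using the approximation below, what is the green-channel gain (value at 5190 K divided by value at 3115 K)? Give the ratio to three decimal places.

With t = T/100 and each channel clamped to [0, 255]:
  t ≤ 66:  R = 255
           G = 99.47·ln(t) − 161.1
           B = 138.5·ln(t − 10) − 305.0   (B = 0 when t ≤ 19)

At 3115 K (t = 31.15):
  G = 99.47·ln 31.15 − 161.1 = 99.47·3.4388 − 161.1 = 180.959.
At 5190 K (t = 51.9):
  G = 99.47·ln 51.9 − 161.1 = 99.47·3.9493 − 161.1 = 231.739.
Gain = 231.739 / 180.959 = 1.2806 → 1.281.

1.281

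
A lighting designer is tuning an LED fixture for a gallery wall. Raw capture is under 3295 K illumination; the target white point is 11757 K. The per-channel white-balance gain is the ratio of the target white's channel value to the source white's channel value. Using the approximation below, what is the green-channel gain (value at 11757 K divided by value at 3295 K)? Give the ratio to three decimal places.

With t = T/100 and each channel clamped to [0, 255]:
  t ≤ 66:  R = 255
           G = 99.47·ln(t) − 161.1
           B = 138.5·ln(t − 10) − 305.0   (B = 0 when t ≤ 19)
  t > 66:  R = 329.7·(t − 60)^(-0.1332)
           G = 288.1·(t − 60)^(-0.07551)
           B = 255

At 3295 K (t = 32.95):
  G = 99.47·ln 32.95 − 161.1 = 99.47·3.4950 − 161.1 = 186.547.
At 11757 K (t = 117.57):
  G = 288.1·(117.57 − 60)^(-0.07551) = 288.1·57.57^(-0.07551) = 288.1·0.73636 = 212.144.
Gain = 212.144 / 186.547 = 1.1372 → 1.137.

1.137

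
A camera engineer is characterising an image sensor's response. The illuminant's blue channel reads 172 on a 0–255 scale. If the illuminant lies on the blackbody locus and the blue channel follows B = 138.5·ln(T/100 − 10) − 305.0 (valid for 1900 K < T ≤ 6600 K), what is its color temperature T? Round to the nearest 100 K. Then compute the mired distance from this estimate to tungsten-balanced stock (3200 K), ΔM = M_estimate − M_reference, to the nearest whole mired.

ln(t − 10) = (172 + 305.0) / 138.5 = 3.4440.
t − 10 = e^3.4440 = 31.313, so t = 41.313.
T = 100·t = 4131 K → 4100 K to the nearest 100 K.
M_estimate = 10⁶/4100 = 243.90; M_reference = 10⁶/3200 = 312.50.
ΔM = 243.90 − 312.50 = -68.60 → -69 mireds.

-69 mireds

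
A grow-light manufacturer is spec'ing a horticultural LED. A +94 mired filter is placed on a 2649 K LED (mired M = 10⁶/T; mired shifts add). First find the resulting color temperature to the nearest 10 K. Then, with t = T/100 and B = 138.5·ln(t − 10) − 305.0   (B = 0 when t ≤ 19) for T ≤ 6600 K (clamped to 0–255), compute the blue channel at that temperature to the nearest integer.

M_in = 10⁶/2649 = 377.50; M_out = 377.50 + (+94) = 471.50.
T_out = 10⁶/471.50 = 2120.9 K → 2120 K; t = 21.2.
B = 138.5·ln(21.2 − 10) − 305.0 = 138.5·ln 11.2 − 305.0 = 138.5·2.4159 − 305.0 = 29.604.
Rounded: 30.

30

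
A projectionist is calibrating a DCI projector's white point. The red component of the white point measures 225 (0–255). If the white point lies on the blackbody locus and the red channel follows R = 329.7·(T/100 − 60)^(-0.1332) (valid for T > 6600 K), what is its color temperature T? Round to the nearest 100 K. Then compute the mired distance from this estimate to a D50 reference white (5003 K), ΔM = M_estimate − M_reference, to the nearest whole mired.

(t − 60)^(-0.1332) = 225/329.7 = 0.68244.
t − 60 = 0.68244^(1/-0.1332) = 0.68244^(-7.508) = 17.610, so t = 77.610.
T = 100·t = 7761 K → 7800 K to the nearest 100 K.
M_estimate = 10⁶/7800 = 128.21; M_reference = 10⁶/5003 = 199.88.
ΔM = 128.21 − 199.88 = -71.67 → -72 mireds.

-72 mireds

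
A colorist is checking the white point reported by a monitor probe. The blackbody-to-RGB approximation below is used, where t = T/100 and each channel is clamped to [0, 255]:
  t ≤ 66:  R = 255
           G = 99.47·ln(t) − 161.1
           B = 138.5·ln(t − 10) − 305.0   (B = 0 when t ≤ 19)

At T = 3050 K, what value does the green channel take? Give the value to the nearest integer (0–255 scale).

t = 3050/100 = 30.5; the t ≤ 66 branch applies.
G = 99.47·ln 30.5 − 161.1 = 99.47·3.4177 − 161.1 = 178.861.
Rounded: 179.

179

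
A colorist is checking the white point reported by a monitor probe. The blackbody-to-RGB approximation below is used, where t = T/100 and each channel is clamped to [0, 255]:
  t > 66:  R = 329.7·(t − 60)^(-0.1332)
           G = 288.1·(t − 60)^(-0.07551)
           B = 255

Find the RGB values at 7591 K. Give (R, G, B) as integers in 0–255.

(228, 234, 255)

t = 7591/100 = 75.91; the t > 66 branch applies.
R = 329.7·(75.91 − 60)^(-0.1332) = 329.7·15.91^(-0.1332) = 329.7·0.69173 = 228.064.
G = 288.1·(75.91 − 60)^(-0.07551) = 288.1·15.91^(-0.07551) = 288.1·0.81145 = 233.779.
B = 255 by definition for t > 66.
Rounded: (228, 234, 255).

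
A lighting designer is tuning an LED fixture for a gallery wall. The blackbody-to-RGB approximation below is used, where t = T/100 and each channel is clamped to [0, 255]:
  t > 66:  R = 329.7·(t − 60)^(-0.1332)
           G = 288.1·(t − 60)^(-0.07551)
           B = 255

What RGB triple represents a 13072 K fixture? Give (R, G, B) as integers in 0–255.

(187, 209, 255)

t = 13072/100 = 130.72; the t > 66 branch applies.
R = 329.7·(130.72 − 60)^(-0.1332) = 329.7·70.72^(-0.1332) = 329.7·0.56708 = 186.965.
G = 288.1·(130.72 − 60)^(-0.07551) = 288.1·70.72^(-0.07551) = 288.1·0.72501 = 208.874.
B = 255 by definition for t > 66.
Rounded: (187, 209, 255).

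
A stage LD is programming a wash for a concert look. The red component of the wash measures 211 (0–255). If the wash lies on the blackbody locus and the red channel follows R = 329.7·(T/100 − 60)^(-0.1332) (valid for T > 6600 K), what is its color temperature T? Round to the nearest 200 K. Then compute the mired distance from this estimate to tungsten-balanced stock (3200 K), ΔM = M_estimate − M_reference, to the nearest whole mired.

(t − 60)^(-0.1332) = 211/329.7 = 0.63998.
t − 60 = 0.63998^(1/-0.1332) = 0.63998^(-7.508) = 28.525, so t = 88.525.
T = 100·t = 8853 K → 8800 K to the nearest 200 K.
M_estimate = 10⁶/8800 = 113.64; M_reference = 10⁶/3200 = 312.50.
ΔM = 113.64 − 312.50 = -198.86 → -199 mireds.

-199 mireds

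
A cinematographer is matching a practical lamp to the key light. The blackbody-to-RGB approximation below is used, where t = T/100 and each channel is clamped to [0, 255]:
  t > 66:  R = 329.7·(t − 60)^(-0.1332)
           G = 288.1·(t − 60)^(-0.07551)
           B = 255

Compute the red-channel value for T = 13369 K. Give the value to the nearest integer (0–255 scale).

186

t = 13369/100 = 133.69; the t > 66 branch applies.
R = 329.7·(133.69 − 60)^(-0.1332) = 329.7·73.69^(-0.1332) = 329.7·0.56398 = 185.943.
Rounded: 186.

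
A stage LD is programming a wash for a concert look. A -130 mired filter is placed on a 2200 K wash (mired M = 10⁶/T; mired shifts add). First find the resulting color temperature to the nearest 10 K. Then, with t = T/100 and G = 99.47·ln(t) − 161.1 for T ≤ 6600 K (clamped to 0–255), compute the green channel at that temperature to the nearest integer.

180

M_in = 10⁶/2200 = 454.55; M_out = 454.55 + (-130) = 324.55.
T_out = 10⁶/324.55 = 3081.2 K → 3080 K; t = 30.8.
G = 99.47·ln 30.8 − 161.1 = 99.47·3.4275 − 161.1 = 179.835.
Rounded: 180.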